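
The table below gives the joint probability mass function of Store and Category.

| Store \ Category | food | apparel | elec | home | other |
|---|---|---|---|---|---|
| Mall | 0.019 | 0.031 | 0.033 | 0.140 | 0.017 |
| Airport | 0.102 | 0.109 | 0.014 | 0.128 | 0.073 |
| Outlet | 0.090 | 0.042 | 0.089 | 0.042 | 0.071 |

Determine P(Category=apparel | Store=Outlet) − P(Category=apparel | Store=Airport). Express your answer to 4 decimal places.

P(Store=Outlet) = 0.090 + 0.042 + 0.089 + 0.042 + 0.071 = 0.334; P(Category=apparel | Store=Outlet) = 0.042/0.334 = 0.12575.
P(Store=Airport) = 0.102 + 0.109 + 0.014 + 0.128 + 0.073 = 0.426; P(Category=apparel | Store=Airport) = 0.109/0.426 = 0.25587.
Difference = -0.1301.

-0.1301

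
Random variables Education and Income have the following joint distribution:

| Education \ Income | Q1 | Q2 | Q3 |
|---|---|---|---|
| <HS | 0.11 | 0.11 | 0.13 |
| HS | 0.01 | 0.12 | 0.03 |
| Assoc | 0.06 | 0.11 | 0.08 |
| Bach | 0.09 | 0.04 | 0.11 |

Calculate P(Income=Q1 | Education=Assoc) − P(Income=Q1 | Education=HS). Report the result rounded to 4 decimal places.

P(Education=Assoc) = 0.06 + 0.11 + 0.08 = 0.25; P(Income=Q1 | Education=Assoc) = 0.06/0.25 = 0.24000.
P(Education=HS) = 0.01 + 0.12 + 0.03 = 0.16; P(Income=Q1 | Education=HS) = 0.01/0.16 = 0.06250.
Difference = 0.1775.

0.1775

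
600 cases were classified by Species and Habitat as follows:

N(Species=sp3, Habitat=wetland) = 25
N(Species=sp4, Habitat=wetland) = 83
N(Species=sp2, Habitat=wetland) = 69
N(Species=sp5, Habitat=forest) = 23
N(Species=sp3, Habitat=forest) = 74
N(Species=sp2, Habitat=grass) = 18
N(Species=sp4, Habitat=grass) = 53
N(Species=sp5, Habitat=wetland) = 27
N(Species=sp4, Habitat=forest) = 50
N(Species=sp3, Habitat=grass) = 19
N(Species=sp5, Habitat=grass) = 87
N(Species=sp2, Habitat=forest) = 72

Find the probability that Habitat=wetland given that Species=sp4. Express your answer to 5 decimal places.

Total with Species=sp4: 50 + 53 + 83 = 186.
P(Habitat=wetland | Species=sp4) = 83/186 = 0.44624.

0.44624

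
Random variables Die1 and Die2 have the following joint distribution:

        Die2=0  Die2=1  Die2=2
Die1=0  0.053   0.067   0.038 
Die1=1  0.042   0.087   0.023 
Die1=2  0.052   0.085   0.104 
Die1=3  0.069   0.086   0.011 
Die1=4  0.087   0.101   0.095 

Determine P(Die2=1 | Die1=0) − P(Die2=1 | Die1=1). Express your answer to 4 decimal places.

P(Die1=0) = 0.053 + 0.067 + 0.038 = 0.158; P(Die2=1 | Die1=0) = 0.067/0.158 = 0.42405.
P(Die1=1) = 0.042 + 0.087 + 0.023 = 0.152; P(Die2=1 | Die1=1) = 0.087/0.152 = 0.57237.
Difference = -0.1483.

-0.1483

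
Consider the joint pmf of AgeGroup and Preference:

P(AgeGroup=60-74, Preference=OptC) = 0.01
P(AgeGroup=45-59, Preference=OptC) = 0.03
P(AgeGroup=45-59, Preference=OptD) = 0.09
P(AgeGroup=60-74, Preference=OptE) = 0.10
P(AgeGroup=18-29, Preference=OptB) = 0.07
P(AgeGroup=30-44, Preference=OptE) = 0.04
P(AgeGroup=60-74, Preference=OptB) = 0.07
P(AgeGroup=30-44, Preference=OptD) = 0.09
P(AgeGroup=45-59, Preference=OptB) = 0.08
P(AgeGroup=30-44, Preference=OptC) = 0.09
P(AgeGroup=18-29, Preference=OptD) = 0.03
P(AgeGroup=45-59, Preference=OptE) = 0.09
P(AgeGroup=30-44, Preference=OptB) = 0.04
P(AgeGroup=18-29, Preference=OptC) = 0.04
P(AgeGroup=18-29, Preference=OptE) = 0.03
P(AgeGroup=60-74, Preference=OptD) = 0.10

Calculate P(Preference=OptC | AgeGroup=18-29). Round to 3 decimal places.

0.235

P(AgeGroup=18-29) = 0.07 + 0.04 + 0.03 + 0.03 = 0.17.
P(Preference=OptC | AgeGroup=18-29) = 0.04/0.17 = 0.235.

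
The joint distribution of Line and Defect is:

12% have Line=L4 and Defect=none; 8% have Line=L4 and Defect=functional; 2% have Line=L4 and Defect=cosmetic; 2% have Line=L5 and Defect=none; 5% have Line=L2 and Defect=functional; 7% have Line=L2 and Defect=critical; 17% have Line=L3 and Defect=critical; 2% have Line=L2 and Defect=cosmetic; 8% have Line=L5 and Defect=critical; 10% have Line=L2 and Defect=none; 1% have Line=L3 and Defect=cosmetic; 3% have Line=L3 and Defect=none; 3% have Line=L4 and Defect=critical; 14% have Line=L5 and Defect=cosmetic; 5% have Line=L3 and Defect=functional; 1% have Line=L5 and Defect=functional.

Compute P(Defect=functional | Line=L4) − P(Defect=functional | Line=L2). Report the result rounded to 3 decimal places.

0.112

P(Line=L4) = 0.12 + 0.02 + 0.08 + 0.03 = 0.25; P(Defect=functional | Line=L4) = 0.08/0.25 = 0.3200.
P(Line=L2) = 0.10 + 0.02 + 0.05 + 0.07 = 0.24; P(Defect=functional | Line=L2) = 0.05/0.24 = 0.2083.
Difference = 0.112.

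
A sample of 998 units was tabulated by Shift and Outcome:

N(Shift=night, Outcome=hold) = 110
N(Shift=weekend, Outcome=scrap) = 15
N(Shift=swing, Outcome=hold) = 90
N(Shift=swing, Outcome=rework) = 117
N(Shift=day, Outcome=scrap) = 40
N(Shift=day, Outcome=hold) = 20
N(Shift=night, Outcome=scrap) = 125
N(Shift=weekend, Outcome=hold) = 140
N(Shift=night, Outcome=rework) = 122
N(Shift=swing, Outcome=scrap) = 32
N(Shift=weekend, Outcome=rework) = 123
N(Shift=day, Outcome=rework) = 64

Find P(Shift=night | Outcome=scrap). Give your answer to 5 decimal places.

Total with Outcome=scrap: 40 + 32 + 125 + 15 = 212.
P(Shift=night | Outcome=scrap) = 125/212 = 0.58962.

0.58962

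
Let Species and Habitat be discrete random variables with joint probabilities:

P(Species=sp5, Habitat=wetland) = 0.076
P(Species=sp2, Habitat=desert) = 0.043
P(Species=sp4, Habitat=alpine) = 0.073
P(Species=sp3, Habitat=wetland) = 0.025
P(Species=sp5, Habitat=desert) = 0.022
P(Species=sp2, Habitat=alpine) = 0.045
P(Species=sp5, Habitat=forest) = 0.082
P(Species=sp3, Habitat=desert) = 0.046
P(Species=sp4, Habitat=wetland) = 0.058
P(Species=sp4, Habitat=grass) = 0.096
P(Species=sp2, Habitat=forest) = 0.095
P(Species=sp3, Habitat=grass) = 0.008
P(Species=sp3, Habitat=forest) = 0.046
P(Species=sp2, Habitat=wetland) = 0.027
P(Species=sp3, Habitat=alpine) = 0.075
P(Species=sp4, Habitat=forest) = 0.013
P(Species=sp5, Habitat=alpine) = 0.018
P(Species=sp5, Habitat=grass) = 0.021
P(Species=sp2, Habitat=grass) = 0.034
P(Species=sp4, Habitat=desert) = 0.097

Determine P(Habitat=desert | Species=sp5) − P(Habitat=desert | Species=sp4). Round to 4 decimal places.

-0.1874

P(Species=sp5) = 0.082 + 0.021 + 0.076 + 0.022 + 0.018 = 0.219; P(Habitat=desert | Species=sp5) = 0.022/0.219 = 0.10046.
P(Species=sp4) = 0.013 + 0.096 + 0.058 + 0.097 + 0.073 = 0.337; P(Habitat=desert | Species=sp4) = 0.097/0.337 = 0.28783.
Difference = -0.1874.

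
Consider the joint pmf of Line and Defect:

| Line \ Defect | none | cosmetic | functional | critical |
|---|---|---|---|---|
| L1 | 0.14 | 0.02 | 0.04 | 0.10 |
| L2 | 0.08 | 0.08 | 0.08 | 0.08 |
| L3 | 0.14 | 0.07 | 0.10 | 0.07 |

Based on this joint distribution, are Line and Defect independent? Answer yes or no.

P(Line=L2) = 0.32 and P(Defect=none) = 0.36, so their product is 0.1152, but P(Line=L2, Defect=none) = 0.08. Since these differ, Line and Defect are not independent.

no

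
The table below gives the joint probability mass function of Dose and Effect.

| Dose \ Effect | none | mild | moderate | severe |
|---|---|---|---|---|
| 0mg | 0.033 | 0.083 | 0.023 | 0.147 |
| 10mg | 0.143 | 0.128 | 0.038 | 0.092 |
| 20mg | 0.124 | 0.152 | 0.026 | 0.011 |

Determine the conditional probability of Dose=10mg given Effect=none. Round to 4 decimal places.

P(Effect=none) = 0.033 + 0.143 + 0.124 = 0.300.
P(Dose=10mg | Effect=none) = 0.143/0.300 = 0.4767.

0.4767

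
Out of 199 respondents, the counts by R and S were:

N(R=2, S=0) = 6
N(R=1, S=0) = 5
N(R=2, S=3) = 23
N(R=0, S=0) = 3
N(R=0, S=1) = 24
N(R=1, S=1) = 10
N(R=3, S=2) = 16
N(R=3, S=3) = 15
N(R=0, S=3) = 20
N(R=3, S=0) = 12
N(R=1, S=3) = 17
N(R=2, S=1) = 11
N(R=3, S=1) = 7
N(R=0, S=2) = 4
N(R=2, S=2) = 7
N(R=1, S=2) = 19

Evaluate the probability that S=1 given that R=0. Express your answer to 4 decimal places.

0.4706

Total with R=0: 3 + 24 + 4 + 20 = 51.
P(S=1 | R=0) = 24/51 = 0.4706.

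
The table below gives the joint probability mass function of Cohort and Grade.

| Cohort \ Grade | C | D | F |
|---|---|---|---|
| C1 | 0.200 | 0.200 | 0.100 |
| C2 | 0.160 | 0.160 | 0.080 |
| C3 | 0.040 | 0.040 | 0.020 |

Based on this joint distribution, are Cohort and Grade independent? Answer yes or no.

yes

Every cell satisfies P(Cohort,Grade) = P(Cohort)·P(Grade). For instance P(Cohort=C3) = 0.100, P(Grade=D) = 0.400, and 0.100×0.400 = 0.040 matches the joint entry. So Cohort and Grade are independent.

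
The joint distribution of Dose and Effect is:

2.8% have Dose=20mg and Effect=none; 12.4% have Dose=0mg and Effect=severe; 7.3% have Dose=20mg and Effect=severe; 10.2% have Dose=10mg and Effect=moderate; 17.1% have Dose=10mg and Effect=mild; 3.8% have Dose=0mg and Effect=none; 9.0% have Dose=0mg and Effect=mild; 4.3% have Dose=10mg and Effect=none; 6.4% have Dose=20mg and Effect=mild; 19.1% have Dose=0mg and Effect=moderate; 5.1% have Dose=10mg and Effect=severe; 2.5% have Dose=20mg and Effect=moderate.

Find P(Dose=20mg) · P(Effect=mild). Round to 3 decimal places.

P(Dose=20mg) = 0.028 + 0.064 + 0.025 + 0.073 = 0.190.
P(Effect=mild) = 0.090 + 0.171 + 0.064 = 0.325.
Product: 0.190 × 0.325 = 0.062.

0.062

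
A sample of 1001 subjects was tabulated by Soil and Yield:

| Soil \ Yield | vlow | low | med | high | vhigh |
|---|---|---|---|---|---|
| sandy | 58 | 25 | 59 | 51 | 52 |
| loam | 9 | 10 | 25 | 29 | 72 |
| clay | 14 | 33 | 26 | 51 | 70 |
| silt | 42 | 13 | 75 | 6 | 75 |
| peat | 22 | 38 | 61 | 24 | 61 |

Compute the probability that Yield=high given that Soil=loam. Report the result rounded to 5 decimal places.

0.20000

Total with Soil=loam: 9 + 10 + 25 + 29 + 72 = 145.
P(Yield=high | Soil=loam) = 29/145 = 0.20000.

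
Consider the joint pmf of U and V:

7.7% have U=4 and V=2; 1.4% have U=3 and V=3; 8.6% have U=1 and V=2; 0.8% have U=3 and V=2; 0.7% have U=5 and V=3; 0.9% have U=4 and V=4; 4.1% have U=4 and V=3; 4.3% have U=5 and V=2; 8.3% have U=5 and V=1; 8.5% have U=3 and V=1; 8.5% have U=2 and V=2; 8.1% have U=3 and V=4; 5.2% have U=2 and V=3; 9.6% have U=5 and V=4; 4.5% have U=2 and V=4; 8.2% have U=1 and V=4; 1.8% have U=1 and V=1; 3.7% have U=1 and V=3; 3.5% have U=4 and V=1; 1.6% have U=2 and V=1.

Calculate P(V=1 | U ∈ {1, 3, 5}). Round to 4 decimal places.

0.2906

P(U=1) = 0.018 + 0.086 + 0.037 + 0.082 = 0.223.
P(U=3) = 0.085 + 0.008 + 0.014 + 0.081 = 0.188.
P(U=5) = 0.083 + 0.043 + 0.007 + 0.096 = 0.229.
P(U ∈ {1, 3, 5}) = 0.223 + 0.188 + 0.229 = 0.640; P(V=1, U ∈ {1, 3, 5}) = 0.018 + 0.085 + 0.083 = 0.186.
P(V=1 | U ∈ {1, 3, 5}) = 0.186/0.640 = 0.2906.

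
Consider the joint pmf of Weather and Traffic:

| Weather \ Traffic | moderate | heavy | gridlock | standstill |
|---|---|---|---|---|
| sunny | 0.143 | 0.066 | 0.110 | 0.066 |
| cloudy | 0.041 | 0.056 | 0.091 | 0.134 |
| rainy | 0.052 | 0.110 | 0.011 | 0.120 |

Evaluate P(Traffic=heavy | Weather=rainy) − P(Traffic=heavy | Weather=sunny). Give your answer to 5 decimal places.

0.20400

P(Weather=rainy) = 0.052 + 0.110 + 0.011 + 0.120 = 0.293; P(Traffic=heavy | Weather=rainy) = 0.110/0.293 = 0.375427.
P(Weather=sunny) = 0.143 + 0.066 + 0.110 + 0.066 = 0.385; P(Traffic=heavy | Weather=sunny) = 0.066/0.385 = 0.171429.
Difference = 0.20400.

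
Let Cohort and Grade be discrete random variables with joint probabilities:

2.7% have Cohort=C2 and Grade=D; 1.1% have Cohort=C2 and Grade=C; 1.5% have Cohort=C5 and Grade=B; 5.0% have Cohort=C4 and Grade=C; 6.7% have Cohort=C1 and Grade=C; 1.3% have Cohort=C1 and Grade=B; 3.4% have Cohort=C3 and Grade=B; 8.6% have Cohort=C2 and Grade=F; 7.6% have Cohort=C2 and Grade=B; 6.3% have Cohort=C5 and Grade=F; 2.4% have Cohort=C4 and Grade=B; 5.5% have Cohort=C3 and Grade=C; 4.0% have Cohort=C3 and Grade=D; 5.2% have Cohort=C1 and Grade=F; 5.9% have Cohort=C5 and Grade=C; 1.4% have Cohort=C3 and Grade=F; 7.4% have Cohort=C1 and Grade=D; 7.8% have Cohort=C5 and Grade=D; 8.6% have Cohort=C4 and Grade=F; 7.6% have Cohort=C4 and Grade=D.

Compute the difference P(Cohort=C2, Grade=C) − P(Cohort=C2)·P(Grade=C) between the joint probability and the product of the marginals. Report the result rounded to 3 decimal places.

-0.037

P(Cohort=C2) = 0.076 + 0.011 + 0.027 + 0.086 = 0.200.
P(Grade=C) = 0.067 + 0.011 + 0.055 + 0.050 + 0.059 = 0.242.
P(Cohort=C2, Grade=C) − P(Cohort=C2)P(Grade=C) = 0.011 − 0.200×0.242 = -0.037.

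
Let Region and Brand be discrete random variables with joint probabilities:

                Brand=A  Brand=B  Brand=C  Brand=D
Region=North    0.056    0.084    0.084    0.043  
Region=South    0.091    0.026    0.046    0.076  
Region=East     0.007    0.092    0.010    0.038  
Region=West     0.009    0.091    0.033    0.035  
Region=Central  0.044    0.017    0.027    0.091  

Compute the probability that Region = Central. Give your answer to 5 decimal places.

P(Region=Central) = 0.044 + 0.017 + 0.027 + 0.091 = 0.179.

0.17900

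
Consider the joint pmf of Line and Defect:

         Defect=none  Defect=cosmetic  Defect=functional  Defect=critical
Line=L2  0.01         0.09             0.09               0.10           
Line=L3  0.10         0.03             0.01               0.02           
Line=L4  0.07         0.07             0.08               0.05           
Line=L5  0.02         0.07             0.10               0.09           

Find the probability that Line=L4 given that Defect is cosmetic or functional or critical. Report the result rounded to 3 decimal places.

0.250

P(Defect=cosmetic) = 0.09 + 0.03 + 0.07 + 0.07 = 0.26.
P(Defect=functional) = 0.09 + 0.01 + 0.08 + 0.10 = 0.28.
P(Defect=critical) = 0.10 + 0.02 + 0.05 + 0.09 = 0.26.
P(Defect ∈ {cosmetic, functional, critical}) = 0.26 + 0.28 + 0.26 = 0.80; P(Line=L4, Defect ∈ {cosmetic, functional, critical}) = 0.07 + 0.08 + 0.05 = 0.20.
P(Line=L4 | Defect ∈ {cosmetic, functional, critical}) = 0.20/0.80 = 0.250.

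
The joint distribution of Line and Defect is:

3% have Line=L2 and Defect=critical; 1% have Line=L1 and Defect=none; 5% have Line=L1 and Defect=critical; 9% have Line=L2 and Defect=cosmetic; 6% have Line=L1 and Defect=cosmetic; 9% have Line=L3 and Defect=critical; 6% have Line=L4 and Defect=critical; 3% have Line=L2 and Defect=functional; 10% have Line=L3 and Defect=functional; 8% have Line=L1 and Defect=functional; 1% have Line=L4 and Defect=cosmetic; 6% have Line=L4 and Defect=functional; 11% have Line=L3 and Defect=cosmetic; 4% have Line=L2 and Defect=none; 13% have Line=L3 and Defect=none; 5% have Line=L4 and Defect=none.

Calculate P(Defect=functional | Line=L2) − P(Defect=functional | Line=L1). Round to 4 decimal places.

P(Line=L2) = 0.04 + 0.09 + 0.03 + 0.03 = 0.19; P(Defect=functional | Line=L2) = 0.03/0.19 = 0.15789.
P(Line=L1) = 0.01 + 0.06 + 0.08 + 0.05 = 0.20; P(Defect=functional | Line=L1) = 0.08/0.20 = 0.40000.
Difference = -0.2421.

-0.2421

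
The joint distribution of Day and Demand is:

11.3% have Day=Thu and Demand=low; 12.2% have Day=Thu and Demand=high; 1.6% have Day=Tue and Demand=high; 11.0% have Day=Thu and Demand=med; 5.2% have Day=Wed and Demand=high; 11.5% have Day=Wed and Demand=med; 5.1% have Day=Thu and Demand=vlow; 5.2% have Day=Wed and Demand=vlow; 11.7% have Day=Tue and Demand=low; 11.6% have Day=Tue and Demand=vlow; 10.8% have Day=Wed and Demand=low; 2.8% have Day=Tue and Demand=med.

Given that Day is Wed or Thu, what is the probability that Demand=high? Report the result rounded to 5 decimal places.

0.24066

P(Day=Wed) = 0.052 + 0.108 + 0.115 + 0.052 = 0.327.
P(Day=Thu) = 0.051 + 0.113 + 0.110 + 0.122 = 0.396.
P(Day ∈ {Wed, Thu}) = 0.327 + 0.396 = 0.723; P(Demand=high, Day ∈ {Wed, Thu}) = 0.052 + 0.122 = 0.174.
P(Demand=high | Day ∈ {Wed, Thu}) = 0.174/0.723 = 0.24066.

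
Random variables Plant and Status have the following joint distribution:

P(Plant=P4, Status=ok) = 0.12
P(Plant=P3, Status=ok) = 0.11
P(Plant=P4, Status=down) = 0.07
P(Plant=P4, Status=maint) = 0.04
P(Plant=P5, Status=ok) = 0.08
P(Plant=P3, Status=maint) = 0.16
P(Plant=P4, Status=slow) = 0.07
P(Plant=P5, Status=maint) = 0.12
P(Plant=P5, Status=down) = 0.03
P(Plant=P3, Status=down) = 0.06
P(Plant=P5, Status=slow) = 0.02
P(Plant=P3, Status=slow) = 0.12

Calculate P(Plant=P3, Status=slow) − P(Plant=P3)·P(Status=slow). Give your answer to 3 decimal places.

P(Plant=P3) = 0.11 + 0.12 + 0.06 + 0.16 = 0.45.
P(Status=slow) = 0.12 + 0.07 + 0.02 = 0.21.
P(Plant=P3, Status=slow) − P(Plant=P3)P(Status=slow) = 0.12 − 0.45×0.21 = 0.026.

0.026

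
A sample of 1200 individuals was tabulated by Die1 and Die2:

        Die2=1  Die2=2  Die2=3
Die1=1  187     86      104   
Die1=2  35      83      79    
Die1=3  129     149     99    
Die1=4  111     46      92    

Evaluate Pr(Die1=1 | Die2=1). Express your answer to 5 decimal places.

Total with Die2=1: 187 + 35 + 129 + 111 = 462.
P(Die1=1 | Die2=1) = 187/462 = 0.40476.

0.40476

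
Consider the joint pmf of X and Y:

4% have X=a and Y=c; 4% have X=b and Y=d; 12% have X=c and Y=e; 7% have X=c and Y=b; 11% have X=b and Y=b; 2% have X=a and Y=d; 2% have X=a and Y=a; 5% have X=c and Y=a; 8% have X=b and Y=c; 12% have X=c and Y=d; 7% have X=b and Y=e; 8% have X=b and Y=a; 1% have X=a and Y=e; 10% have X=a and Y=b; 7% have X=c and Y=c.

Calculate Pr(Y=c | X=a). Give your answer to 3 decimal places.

P(X=a) = 0.02 + 0.10 + 0.04 + 0.02 + 0.01 = 0.19.
P(Y=c | X=a) = 0.04/0.19 = 0.211.

0.211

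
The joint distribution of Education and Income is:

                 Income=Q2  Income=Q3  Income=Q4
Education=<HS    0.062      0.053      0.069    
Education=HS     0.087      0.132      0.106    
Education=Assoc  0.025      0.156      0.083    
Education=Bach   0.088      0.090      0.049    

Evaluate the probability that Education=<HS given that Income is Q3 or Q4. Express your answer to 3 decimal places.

0.165

P(Income=Q3) = 0.053 + 0.132 + 0.156 + 0.090 = 0.431.
P(Income=Q4) = 0.069 + 0.106 + 0.083 + 0.049 = 0.307.
P(Income ∈ {Q3, Q4}) = 0.431 + 0.307 = 0.738; P(Education=<HS, Income ∈ {Q3, Q4}) = 0.053 + 0.069 = 0.122.
P(Education=<HS | Income ∈ {Q3, Q4}) = 0.122/0.738 = 0.165.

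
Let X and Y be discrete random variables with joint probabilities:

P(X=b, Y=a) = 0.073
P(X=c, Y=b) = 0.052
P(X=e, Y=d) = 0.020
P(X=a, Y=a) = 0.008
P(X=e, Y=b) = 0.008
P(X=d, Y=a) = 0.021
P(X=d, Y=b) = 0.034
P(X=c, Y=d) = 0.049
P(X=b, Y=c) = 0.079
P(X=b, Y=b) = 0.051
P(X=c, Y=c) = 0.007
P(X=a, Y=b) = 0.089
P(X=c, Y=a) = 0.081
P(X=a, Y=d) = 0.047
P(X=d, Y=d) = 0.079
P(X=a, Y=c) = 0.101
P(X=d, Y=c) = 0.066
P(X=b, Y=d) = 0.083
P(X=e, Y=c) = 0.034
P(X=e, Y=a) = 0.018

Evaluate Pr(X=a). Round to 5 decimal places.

0.24500

P(X=a) = 0.008 + 0.089 + 0.101 + 0.047 = 0.245.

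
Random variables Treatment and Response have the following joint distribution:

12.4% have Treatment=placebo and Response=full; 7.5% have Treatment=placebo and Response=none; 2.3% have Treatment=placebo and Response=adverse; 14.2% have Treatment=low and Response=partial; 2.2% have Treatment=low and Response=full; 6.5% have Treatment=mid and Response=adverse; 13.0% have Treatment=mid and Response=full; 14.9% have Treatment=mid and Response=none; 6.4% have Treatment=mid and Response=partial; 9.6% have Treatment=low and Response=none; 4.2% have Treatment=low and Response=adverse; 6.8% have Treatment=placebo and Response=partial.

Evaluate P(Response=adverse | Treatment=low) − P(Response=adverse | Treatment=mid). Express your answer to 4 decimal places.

-0.0202

P(Treatment=low) = 0.096 + 0.142 + 0.022 + 0.042 = 0.302; P(Response=adverse | Treatment=low) = 0.042/0.302 = 0.13907.
P(Treatment=mid) = 0.149 + 0.064 + 0.130 + 0.065 = 0.408; P(Response=adverse | Treatment=mid) = 0.065/0.408 = 0.15931.
Difference = -0.0202.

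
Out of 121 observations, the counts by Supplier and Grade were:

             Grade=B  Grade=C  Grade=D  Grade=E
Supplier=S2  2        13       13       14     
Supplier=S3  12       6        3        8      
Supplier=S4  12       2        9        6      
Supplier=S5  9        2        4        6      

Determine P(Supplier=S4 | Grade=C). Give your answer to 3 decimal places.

Total with Grade=C: 13 + 6 + 2 + 2 = 23.
P(Supplier=S4 | Grade=C) = 2/23 = 0.087.

0.087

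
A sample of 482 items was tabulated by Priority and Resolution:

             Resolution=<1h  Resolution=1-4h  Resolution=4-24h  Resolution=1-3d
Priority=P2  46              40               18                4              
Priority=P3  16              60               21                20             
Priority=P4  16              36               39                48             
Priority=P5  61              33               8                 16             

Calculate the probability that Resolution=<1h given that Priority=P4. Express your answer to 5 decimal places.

0.11511

Total with Priority=P4: 16 + 36 + 39 + 48 = 139.
P(Resolution=<1h | Priority=P4) = 16/139 = 0.11511.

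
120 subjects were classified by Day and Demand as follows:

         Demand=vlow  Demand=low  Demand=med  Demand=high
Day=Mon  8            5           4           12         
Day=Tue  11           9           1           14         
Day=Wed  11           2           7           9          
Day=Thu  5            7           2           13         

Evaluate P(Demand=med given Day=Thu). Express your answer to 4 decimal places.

Total with Day=Thu: 5 + 7 + 2 + 13 = 27.
P(Demand=med | Day=Thu) = 2/27 = 0.0741.

0.0741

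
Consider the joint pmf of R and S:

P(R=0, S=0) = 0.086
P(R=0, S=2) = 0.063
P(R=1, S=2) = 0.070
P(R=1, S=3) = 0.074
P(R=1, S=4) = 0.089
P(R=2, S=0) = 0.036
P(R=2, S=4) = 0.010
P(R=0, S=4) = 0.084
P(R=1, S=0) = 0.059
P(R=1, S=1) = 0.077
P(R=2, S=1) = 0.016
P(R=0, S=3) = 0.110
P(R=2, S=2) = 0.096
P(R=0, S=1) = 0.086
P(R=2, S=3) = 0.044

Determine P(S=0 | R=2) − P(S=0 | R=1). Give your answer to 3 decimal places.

P(R=2) = 0.036 + 0.016 + 0.096 + 0.044 + 0.010 = 0.202; P(S=0 | R=2) = 0.036/0.202 = 0.1782.
P(R=1) = 0.059 + 0.077 + 0.070 + 0.074 + 0.089 = 0.369; P(S=0 | R=1) = 0.059/0.369 = 0.1599.
Difference = 0.018.

0.018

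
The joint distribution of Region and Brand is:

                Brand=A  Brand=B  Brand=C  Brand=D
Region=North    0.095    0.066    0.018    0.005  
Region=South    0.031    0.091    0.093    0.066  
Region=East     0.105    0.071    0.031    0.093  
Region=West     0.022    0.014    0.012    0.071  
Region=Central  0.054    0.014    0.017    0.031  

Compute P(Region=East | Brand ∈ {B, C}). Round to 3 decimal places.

0.239

P(Brand=B) = 0.066 + 0.091 + 0.071 + 0.014 + 0.014 = 0.256.
P(Brand=C) = 0.018 + 0.093 + 0.031 + 0.012 + 0.017 = 0.171.
P(Brand ∈ {B, C}) = 0.256 + 0.171 = 0.427; P(Region=East, Brand ∈ {B, C}) = 0.071 + 0.031 = 0.102.
P(Region=East | Brand ∈ {B, C}) = 0.102/0.427 = 0.239.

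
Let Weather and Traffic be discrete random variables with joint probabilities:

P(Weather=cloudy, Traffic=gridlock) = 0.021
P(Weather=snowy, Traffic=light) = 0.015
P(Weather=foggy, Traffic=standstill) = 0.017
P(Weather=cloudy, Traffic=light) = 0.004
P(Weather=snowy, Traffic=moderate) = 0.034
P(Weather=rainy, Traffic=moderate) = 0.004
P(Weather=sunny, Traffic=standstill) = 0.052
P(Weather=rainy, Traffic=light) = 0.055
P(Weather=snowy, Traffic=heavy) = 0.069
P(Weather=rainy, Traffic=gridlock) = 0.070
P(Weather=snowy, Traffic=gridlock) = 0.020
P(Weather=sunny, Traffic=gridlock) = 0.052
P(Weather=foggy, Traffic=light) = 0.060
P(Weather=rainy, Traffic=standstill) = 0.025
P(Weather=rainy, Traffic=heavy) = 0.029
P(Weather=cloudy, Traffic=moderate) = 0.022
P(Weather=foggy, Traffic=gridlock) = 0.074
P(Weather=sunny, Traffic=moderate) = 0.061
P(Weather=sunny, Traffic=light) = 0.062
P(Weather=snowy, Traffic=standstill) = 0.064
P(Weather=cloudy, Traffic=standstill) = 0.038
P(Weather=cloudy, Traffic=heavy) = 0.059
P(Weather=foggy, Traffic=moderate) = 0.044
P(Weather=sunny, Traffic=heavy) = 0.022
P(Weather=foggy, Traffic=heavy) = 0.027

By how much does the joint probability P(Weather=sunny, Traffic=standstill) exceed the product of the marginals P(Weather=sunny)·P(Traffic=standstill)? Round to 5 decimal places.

P(Weather=sunny) = 0.062 + 0.061 + 0.022 + 0.052 + 0.052 = 0.249.
P(Traffic=standstill) = 0.052 + 0.038 + 0.025 + 0.064 + 0.017 = 0.196.
P(Weather=sunny, Traffic=standstill) − P(Weather=sunny)P(Traffic=standstill) = 0.052 − 0.249×0.196 = 0.00320.

0.00320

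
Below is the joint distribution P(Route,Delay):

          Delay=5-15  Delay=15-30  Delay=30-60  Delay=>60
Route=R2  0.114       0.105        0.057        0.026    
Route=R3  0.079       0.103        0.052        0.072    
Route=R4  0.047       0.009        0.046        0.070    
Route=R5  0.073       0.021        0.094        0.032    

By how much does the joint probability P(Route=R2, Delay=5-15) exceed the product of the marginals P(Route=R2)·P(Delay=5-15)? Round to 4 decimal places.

P(Route=R2) = 0.114 + 0.105 + 0.057 + 0.026 = 0.302.
P(Delay=5-15) = 0.114 + 0.079 + 0.047 + 0.073 = 0.313.
P(Route=R2, Delay=5-15) − P(Route=R2)P(Delay=5-15) = 0.114 − 0.302×0.313 = 0.0195.

0.0195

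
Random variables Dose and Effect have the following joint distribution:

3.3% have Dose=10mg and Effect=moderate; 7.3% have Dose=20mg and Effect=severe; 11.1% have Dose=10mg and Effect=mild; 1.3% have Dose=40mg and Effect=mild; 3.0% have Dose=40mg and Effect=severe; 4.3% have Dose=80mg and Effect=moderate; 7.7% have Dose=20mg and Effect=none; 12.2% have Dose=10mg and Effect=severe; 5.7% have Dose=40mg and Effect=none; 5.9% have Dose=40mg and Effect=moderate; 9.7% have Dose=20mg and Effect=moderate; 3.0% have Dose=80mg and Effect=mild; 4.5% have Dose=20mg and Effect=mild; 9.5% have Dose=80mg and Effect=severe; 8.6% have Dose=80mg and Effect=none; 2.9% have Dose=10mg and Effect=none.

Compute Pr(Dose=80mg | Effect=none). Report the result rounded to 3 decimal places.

0.345

P(Effect=none) = 0.029 + 0.077 + 0.057 + 0.086 = 0.249.
P(Dose=80mg | Effect=none) = 0.086/0.249 = 0.345.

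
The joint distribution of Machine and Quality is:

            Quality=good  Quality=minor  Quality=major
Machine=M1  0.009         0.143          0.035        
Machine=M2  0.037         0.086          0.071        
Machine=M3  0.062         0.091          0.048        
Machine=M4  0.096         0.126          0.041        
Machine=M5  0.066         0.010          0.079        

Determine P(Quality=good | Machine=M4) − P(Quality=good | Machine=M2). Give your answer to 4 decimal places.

P(Machine=M4) = 0.096 + 0.126 + 0.041 = 0.263; P(Quality=good | Machine=M4) = 0.096/0.263 = 0.36502.
P(Machine=M2) = 0.037 + 0.086 + 0.071 = 0.194; P(Quality=good | Machine=M2) = 0.037/0.194 = 0.19072.
Difference = 0.1743.

0.1743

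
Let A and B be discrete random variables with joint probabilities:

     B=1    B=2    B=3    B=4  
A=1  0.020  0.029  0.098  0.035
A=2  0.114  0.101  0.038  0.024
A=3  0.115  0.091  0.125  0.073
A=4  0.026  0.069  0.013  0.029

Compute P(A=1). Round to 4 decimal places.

P(A=1) = 0.020 + 0.029 + 0.098 + 0.035 = 0.182.

0.1820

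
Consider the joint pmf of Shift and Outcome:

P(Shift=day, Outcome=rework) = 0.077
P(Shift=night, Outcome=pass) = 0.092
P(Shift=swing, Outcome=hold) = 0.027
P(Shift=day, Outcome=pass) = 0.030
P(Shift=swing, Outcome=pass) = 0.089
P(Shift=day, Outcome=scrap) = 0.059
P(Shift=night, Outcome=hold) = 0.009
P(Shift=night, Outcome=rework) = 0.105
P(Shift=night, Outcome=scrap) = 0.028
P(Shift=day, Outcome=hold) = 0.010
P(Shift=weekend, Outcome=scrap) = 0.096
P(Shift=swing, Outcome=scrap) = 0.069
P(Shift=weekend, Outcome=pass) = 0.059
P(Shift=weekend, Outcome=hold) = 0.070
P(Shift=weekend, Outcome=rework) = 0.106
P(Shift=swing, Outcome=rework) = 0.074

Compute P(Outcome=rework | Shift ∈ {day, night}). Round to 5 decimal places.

P(Shift=day) = 0.030 + 0.077 + 0.059 + 0.010 = 0.176.
P(Shift=night) = 0.092 + 0.105 + 0.028 + 0.009 = 0.234.
P(Shift ∈ {day, night}) = 0.176 + 0.234 = 0.410; P(Outcome=rework, Shift ∈ {day, night}) = 0.077 + 0.105 = 0.182.
P(Outcome=rework | Shift ∈ {day, night}) = 0.182/0.410 = 0.44390.

0.44390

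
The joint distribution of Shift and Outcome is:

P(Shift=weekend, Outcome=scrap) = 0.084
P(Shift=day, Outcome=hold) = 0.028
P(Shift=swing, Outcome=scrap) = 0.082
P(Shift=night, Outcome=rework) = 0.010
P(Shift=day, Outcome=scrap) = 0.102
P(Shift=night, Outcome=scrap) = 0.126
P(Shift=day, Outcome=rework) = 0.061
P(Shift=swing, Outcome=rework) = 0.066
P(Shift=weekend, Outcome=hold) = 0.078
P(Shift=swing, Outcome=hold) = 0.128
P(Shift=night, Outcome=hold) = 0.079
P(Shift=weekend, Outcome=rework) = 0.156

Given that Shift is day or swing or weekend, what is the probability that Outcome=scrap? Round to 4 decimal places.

P(Shift=day) = 0.061 + 0.102 + 0.028 = 0.191.
P(Shift=swing) = 0.066 + 0.082 + 0.128 = 0.276.
P(Shift=weekend) = 0.156 + 0.084 + 0.078 = 0.318.
P(Shift ∈ {day, swing, weekend}) = 0.191 + 0.276 + 0.318 = 0.785; P(Outcome=scrap, Shift ∈ {day, swing, weekend}) = 0.102 + 0.082 + 0.084 = 0.268.
P(Outcome=scrap | Shift ∈ {day, swing, weekend}) = 0.268/0.785 = 0.3414.

0.3414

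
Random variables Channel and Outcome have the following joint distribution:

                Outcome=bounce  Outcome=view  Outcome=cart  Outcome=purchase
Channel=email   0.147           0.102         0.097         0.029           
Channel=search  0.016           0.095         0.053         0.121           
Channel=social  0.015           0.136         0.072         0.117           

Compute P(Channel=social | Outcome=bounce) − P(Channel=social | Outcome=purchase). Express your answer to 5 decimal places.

P(Outcome=bounce) = 0.147 + 0.016 + 0.015 = 0.178; P(Channel=social | Outcome=bounce) = 0.015/0.178 = 0.084270.
P(Outcome=purchase) = 0.029 + 0.121 + 0.117 = 0.267; P(Channel=social | Outcome=purchase) = 0.117/0.267 = 0.438202.
Difference = -0.35393.

-0.35393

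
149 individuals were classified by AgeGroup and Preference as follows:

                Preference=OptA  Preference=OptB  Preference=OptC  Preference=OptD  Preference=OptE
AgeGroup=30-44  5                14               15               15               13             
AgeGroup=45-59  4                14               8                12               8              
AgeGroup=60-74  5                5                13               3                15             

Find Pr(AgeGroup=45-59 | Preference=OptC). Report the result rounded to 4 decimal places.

0.2222

Total with Preference=OptC: 15 + 8 + 13 = 36.
P(AgeGroup=45-59 | Preference=OptC) = 8/36 = 0.2222.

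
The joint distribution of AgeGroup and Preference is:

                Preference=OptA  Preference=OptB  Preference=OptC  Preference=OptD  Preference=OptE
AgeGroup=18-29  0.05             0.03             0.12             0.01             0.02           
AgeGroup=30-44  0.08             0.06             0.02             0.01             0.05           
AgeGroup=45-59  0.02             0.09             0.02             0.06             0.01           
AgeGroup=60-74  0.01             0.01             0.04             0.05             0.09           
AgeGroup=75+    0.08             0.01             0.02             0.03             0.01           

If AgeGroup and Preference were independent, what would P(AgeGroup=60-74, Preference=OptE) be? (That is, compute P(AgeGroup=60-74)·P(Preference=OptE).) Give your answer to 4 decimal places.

P(AgeGroup=60-74) = 0.01 + 0.01 + 0.04 + 0.05 + 0.09 = 0.20.
P(Preference=OptE) = 0.02 + 0.05 + 0.01 + 0.09 + 0.01 = 0.18.
Product: 0.20 × 0.18 = 0.0360.

0.0360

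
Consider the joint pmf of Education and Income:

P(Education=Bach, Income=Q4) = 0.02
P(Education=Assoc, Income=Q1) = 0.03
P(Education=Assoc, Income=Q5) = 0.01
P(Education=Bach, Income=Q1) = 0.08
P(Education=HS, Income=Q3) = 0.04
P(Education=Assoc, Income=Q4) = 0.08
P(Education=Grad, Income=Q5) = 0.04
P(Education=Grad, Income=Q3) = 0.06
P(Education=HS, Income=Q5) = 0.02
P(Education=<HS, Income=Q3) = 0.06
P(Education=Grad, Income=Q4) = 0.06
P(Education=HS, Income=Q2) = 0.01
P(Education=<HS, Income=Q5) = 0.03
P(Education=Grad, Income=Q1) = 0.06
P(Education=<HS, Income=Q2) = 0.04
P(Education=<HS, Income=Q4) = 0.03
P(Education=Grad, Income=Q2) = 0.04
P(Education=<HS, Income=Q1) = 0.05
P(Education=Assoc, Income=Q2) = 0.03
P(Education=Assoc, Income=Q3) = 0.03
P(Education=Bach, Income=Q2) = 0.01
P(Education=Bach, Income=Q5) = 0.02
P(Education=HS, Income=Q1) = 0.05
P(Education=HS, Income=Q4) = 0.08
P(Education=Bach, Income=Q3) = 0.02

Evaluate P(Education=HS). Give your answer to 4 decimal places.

0.2000

P(Education=HS) = 0.05 + 0.01 + 0.04 + 0.08 + 0.02 = 0.20.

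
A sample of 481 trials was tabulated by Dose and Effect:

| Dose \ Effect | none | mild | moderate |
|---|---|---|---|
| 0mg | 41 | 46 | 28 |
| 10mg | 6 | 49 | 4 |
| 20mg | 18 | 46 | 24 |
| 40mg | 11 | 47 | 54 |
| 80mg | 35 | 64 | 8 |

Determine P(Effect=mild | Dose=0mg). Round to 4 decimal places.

Total with Dose=0mg: 41 + 46 + 28 = 115.
P(Effect=mild | Dose=0mg) = 46/115 = 0.4000.

0.4000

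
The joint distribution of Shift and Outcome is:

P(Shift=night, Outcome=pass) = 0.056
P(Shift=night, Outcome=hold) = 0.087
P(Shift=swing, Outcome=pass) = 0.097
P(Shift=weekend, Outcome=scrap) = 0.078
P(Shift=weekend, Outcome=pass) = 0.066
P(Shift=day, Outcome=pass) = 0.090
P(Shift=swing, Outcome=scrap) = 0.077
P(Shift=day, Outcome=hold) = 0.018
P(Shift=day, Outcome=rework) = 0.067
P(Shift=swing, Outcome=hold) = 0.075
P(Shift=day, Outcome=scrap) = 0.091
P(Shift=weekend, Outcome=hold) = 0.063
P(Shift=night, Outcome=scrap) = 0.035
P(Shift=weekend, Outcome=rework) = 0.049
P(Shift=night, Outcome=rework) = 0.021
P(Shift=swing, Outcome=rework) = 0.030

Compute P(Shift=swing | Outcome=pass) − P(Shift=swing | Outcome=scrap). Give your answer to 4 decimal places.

0.0399

P(Outcome=pass) = 0.090 + 0.097 + 0.056 + 0.066 = 0.309; P(Shift=swing | Outcome=pass) = 0.097/0.309 = 0.31392.
P(Outcome=scrap) = 0.091 + 0.077 + 0.035 + 0.078 = 0.281; P(Shift=swing | Outcome=scrap) = 0.077/0.281 = 0.27402.
Difference = 0.0399.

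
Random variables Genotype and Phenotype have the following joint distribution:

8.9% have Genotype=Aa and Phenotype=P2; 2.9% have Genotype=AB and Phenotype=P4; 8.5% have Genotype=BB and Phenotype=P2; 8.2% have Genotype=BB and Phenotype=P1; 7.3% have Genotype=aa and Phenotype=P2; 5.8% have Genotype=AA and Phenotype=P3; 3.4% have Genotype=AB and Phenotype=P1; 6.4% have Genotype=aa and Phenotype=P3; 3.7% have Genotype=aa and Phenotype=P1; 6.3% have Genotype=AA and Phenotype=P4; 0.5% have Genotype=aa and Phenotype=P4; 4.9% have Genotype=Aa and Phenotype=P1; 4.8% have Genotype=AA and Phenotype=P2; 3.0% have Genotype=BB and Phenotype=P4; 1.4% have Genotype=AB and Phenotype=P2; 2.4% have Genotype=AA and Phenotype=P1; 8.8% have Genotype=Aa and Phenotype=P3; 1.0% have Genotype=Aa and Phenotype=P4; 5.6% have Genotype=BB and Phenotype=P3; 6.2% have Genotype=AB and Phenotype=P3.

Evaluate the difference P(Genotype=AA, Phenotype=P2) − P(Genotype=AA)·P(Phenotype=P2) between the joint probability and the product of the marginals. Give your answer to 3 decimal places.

P(Genotype=AA) = 0.024 + 0.048 + 0.058 + 0.063 = 0.193.
P(Phenotype=P2) = 0.048 + 0.089 + 0.073 + 0.014 + 0.085 = 0.309.
P(Genotype=AA, Phenotype=P2) − P(Genotype=AA)P(Phenotype=P2) = 0.048 − 0.193×0.309 = -0.012.

-0.012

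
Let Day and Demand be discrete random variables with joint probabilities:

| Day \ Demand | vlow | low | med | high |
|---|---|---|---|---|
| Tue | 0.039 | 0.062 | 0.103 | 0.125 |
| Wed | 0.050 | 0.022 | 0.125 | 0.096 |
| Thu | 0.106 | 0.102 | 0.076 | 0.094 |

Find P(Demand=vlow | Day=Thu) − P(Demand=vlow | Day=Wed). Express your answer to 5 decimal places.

P(Day=Thu) = 0.106 + 0.102 + 0.076 + 0.094 = 0.378; P(Demand=vlow | Day=Thu) = 0.106/0.378 = 0.280423.
P(Day=Wed) = 0.050 + 0.022 + 0.125 + 0.096 = 0.293; P(Demand=vlow | Day=Wed) = 0.050/0.293 = 0.170648.
Difference = 0.10977.

0.10977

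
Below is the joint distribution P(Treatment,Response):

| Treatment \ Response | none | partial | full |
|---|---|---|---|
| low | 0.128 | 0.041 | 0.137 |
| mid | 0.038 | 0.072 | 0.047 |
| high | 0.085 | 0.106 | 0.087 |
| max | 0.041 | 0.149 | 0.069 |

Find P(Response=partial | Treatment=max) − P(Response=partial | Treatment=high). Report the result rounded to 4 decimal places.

0.1940

P(Treatment=max) = 0.041 + 0.149 + 0.069 = 0.259; P(Response=partial | Treatment=max) = 0.149/0.259 = 0.57529.
P(Treatment=high) = 0.085 + 0.106 + 0.087 = 0.278; P(Response=partial | Treatment=high) = 0.106/0.278 = 0.38129.
Difference = 0.1940.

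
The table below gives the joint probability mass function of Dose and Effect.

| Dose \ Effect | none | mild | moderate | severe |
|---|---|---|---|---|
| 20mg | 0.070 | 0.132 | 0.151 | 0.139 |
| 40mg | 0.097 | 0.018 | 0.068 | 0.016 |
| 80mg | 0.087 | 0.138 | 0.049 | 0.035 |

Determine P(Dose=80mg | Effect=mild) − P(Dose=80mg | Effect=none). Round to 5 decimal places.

P(Effect=mild) = 0.132 + 0.018 + 0.138 = 0.288; P(Dose=80mg | Effect=mild) = 0.138/0.288 = 0.479167.
P(Effect=none) = 0.070 + 0.097 + 0.087 = 0.254; P(Dose=80mg | Effect=none) = 0.087/0.254 = 0.342520.
Difference = 0.13665.

0.13665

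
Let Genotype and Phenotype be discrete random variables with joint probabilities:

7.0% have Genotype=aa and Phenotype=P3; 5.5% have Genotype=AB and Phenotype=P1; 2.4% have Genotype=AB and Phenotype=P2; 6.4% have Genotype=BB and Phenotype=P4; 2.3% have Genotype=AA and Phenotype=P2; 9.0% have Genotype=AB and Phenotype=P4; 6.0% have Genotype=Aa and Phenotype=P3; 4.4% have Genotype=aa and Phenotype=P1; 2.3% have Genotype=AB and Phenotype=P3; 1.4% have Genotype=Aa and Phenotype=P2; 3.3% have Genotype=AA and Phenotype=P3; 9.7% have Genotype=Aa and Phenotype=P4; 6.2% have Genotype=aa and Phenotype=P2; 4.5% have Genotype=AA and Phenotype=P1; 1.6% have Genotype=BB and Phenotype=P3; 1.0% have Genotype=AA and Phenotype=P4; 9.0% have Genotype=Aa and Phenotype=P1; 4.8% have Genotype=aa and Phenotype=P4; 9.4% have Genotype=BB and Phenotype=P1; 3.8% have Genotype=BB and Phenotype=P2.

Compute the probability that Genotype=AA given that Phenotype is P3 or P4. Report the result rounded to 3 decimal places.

0.084

P(Phenotype=P3) = 0.033 + 0.060 + 0.070 + 0.023 + 0.016 = 0.202.
P(Phenotype=P4) = 0.010 + 0.097 + 0.048 + 0.090 + 0.064 = 0.309.
P(Phenotype ∈ {P3, P4}) = 0.202 + 0.309 = 0.511; P(Genotype=AA, Phenotype ∈ {P3, P4}) = 0.033 + 0.010 = 0.043.
P(Genotype=AA | Phenotype ∈ {P3, P4}) = 0.043/0.511 = 0.084.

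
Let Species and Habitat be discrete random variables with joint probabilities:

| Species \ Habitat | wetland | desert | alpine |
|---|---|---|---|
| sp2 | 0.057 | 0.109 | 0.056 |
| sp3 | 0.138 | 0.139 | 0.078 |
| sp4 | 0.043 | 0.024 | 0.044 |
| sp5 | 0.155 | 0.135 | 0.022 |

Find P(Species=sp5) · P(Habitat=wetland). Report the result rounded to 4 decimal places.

P(Species=sp5) = 0.155 + 0.135 + 0.022 = 0.312.
P(Habitat=wetland) = 0.057 + 0.138 + 0.043 + 0.155 = 0.393.
Product: 0.312 × 0.393 = 0.1226.

0.1226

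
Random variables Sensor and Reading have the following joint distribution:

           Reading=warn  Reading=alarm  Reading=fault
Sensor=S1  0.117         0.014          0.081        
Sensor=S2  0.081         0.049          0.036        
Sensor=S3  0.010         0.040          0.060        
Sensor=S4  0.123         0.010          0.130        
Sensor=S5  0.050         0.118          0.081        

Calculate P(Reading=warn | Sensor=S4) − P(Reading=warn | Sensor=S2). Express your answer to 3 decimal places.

-0.020

P(Sensor=S4) = 0.123 + 0.010 + 0.130 = 0.263; P(Reading=warn | Sensor=S4) = 0.123/0.263 = 0.4677.
P(Sensor=S2) = 0.081 + 0.049 + 0.036 = 0.166; P(Reading=warn | Sensor=S2) = 0.081/0.166 = 0.4880.
Difference = -0.020.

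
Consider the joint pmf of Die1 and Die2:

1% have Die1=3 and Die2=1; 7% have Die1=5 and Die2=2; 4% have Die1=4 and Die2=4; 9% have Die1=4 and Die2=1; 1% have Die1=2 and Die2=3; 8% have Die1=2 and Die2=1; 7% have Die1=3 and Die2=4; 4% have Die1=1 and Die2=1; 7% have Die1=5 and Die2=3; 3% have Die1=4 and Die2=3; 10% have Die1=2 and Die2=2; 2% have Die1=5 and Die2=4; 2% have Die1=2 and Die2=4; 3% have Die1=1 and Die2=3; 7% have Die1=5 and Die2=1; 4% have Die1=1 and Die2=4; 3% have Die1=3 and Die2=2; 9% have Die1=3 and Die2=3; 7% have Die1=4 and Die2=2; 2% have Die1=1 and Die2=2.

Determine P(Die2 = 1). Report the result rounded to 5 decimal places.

0.29000

P(Die2=1) = 0.04 + 0.08 + 0.01 + 0.09 + 0.07 = 0.29.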